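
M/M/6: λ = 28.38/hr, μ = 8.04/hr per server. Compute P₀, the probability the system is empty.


a = λ/μ = 28.38/8.04 = 3.5299; ρ = a/c = 0.5883
Σ_{k=0}^{5} a^k/k! (terms k=0..5) = 1.00000 + 3.52985 + 6.22992 + 7.33023 + 6.46866 + 4.56668 = 29.12534
Tail: a^6/(6!(1−ρ)) = 1934.36335/(720·0.4117) = 6.52580
P₀ = 1/(29.12534 + 6.52580) = 1/35.65114 = 0.028050

Final: 0.028050


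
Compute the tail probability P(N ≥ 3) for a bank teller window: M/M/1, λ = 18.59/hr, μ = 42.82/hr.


ρ = 18.59/42.82 = 0.4341
P(N ≥ n) = ρ^n = 0.4341^3 = 0.081827

Final: 0.081827


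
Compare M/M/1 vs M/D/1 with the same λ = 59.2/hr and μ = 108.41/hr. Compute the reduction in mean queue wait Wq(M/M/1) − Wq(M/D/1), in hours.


ρ = 59.2/108.41 = 0.5461
Wq(M/M/1) = ρ/(μ−λ) = 0.5461/49.21 = 0.01110 hr
Wq(M/D/1) = ρ/(2(μ−λ)) = 0.005548 hr
Savings = 0.01110 − 0.005548 = 0.005548 hr

Final: 0.005548 hr


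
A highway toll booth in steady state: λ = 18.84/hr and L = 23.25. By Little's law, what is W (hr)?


W = L/λ = 23.25/18.84 = 1.2341 hr

Final: 1.2341 hr


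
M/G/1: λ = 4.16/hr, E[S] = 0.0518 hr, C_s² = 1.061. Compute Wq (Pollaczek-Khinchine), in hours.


ρ = λ·E[S] = 4.16·0.0518 = 0.2155
E[S²] = E[S]²(1+C_s²) = 0.0518²·(1+1.061) = 0.005530
Wq = λ·E[S²]/(2(1−ρ)) = 4.16·0.005530/(2·0.7845) = 0.01466 hr

Final: 0.01466 hr


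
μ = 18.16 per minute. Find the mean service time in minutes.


Mean service time = 1/μ = 1/18.16 minute = 0.05507 minute
In minutes: 0.05507 × 1 = 0.05507 min

Final: 0.05507 min


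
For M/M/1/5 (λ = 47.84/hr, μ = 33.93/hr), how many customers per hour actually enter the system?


ρ = 1.4100; P_K = (1−ρ)ρ^5/(1−ρ^6) = 0.333166
λ_eff = λ(1 − P_K) = 47.84·(1 − 0.333166) = 47.84·0.666834 = 31.9013 /hr

Final: 31.9013 /hr


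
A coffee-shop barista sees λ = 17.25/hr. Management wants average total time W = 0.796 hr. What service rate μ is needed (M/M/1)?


W = 1/(μ−λ) ⇒ μ − λ = 1/W = 1/0.796 = 1.2563
μ = λ + 1/W = 17.25 + 1.2563 = 18.5063 per hr

Final: 18.5063 /hr


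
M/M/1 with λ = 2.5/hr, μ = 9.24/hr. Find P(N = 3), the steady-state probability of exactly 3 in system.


ρ = 2.5/9.24 = 0.2706
P_n = (1−ρ)·ρ^n = (1 − 0.2706)·0.2706^3 = 0.7294·0.019806 = 0.014447

Final: 0.014447


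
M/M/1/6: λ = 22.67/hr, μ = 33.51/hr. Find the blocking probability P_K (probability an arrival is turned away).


ρ = λ/μ = 22.67/33.51 = 0.6765
P_K = (1−ρ)ρ^K/(1−ρ^(K+1)) = (0.3235·0.095866)/(1 − 0.064854)
= 0.031011/0.935146 = 0.033162

Final: 0.033162


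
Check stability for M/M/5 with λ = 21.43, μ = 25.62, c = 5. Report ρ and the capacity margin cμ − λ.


Total capacity cμ = 5·25.62 = 128.10/hr
ρ = λ/(cμ) = 21.43/128.10 = 0.1673
Stable ⇔ ρ < 1: YES
Spare capacity = cμ − λ = 128.10 − 21.43 = 106.67/hr

Final: ρ = 0.1673; stable; margin = 106.67/hr


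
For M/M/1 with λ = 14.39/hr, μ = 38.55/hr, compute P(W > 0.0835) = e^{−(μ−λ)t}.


W ~ Exponential(μ−λ) for M/M/1.
μ − λ = 38.55 − 14.39 = 24.1600
P(W > t) = e^{−(μ−λ)t} = e^{−2.0174} = 0.133006

Final: 0.133006


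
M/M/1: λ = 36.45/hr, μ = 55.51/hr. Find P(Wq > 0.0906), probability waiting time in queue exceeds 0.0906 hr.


ρ = 36.45/55.51 = 0.6566
P(Wq > t) = ρ·e^{−(μ−λ)t} = 0.6566·e^{−1.7268}
= 0.6566·0.177846 = 0.116781

Final: 0.116781


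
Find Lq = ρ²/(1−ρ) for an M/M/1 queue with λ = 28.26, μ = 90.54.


ρ = 28.26/90.54 = 0.3121
Lq = ρ²/(1−ρ) = 0.09742/0.6879 = 0.1416

Final: 0.1416


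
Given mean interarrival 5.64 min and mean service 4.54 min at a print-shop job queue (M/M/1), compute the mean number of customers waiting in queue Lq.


λ = 60/5.64 = 10.6383 /hr
μ = 60/4.54 = 13.2159 /hr
ρ = λ/μ = 10.6383/13.2159 = 0.8050
Lq = ρ²/(1−ρ) = 0.6480/0.1950 = 3.3223

Final: 3.3223


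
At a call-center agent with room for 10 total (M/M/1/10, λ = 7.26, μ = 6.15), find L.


ρ = 7.26/6.15 = 1.1805
L = ρ[1 − (K+1)ρ^K + Kρ^(K+1)] / [(1−ρ)(1−ρ^(K+1))]
Numerator: 1.1805·(1 − 11·5.255512 + 10·6.204068) = 6.174006
Denominator: (-0.1805)·(-5.204068) = 0.939271
L = 6.174006/0.939271 = 6.5732

Final: 6.5732


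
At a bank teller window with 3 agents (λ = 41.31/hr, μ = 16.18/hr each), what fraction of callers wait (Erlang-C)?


a = λ/μ = 2.5532; ρ = a/3 = 0.8511
P₀ = 0.039316 (from M/M/c formula)
C(c,a) = [a^c/(c!(1−ρ))]·P₀ = [16.64294/(6·0.1489)]·0.039316
= 18.62260·0.039316 = 0.732163

Final: 0.732163


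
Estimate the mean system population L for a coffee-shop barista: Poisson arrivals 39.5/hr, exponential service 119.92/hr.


ρ = λ/μ = 39.5/119.92 = 0.3294
L = ρ/(1−ρ) = 0.3294/(1 − 0.3294) = 0.3294/0.6706 = 0.4912

Final: 0.4912


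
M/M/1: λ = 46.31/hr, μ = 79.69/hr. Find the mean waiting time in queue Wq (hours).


ρ = 46.31/79.69 = 0.5811
Wq = ρ/(μ−λ) = 0.5811/(79.69 − 46.31) = 0.5811/33.38 = 0.01741 hr

Final: 0.01741 hr


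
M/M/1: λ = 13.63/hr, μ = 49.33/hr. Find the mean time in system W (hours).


W = 1/(μ−λ) = 1/(49.33 − 13.63) = 1/35.70 = 0.02801 hr

Final: 0.02801 hr


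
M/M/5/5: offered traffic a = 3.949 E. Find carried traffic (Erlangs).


B(5,3.949) = 0.194502 (Erlang-B)
Carried load = a(1 − B) = 3.949·(1 − 0.194502) = 3.949·0.805498 = 3.1809 E

Final: 3.1809 Erlangs


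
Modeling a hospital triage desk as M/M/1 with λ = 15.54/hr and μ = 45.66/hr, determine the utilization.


ρ = λ/μ = 15.54/45.66 = 0.3403

Final: 0.3403


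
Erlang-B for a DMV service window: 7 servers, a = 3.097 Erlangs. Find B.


B(c,a) = (a^c/c!) / Σ_{k=0}^{c} a^k/k!
a^7/7! = 0.542198
Σ terms (k=0..7): 1.00000 + 3.09700 + 4.79570 + 4.95077 + 3.83313 + 2.37424 + 1.22550 + 0.54220 = 21.818543
B = 0.542198/21.818543 = 0.024850

Final: 0.024850


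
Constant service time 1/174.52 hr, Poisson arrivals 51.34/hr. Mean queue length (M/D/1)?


ρ = 51.34/174.52 = 0.2942
M/D/1: Lq = ρ²/(2(1−ρ)) = 0.08654/(2·0.7058) = 0.06131

Final: 0.06131


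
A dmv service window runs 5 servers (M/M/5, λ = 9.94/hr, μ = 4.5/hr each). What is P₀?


a = λ/μ = 9.94/4.5 = 2.2089; ρ = a/c = 0.4418
Σ_{k=0}^{4} a^k/k! (terms k=0..4) = 1.00000 + 2.20889 + 2.43960 + 1.79626 + 0.99194 = 8.43669
Tail: a^5/(5!(1−ρ)) = 52.58591/(120·0.5582) = 0.78502
P₀ = 1/(8.43669 + 0.78502) = 1/9.22171 = 0.108440

Final: 0.108440


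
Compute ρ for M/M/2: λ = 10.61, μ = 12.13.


ρ = λ/(cμ) = 10.61/(2·12.13) = 10.61/24.26 = 0.4373

Final: 0.4373


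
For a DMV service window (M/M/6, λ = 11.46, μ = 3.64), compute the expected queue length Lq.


a = λ/μ = 3.1484; ρ = a/6 = 0.5247
P₀ = 0.041976
Lq = P₀·a^c·ρ / (c!·(1−ρ)²) = 0.041976·973.86645·0.5247/(720·0.22589)
= 0.13189

Final: 0.13189


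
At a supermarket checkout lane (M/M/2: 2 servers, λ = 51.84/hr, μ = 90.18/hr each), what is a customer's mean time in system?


a = 0.5749; ρ = 0.2874; P₀ = 0.553488
Lq = P₀·a^c·ρ/(c!(1−ρ)²) = 0.05177
Wq = Lq/λ = 0.05177/51.84 = 0.0009986 hr
W = Wq + 1/μ = 0.0009986 + 0.01109 = 0.01209 hr

Final: 0.01209 hr


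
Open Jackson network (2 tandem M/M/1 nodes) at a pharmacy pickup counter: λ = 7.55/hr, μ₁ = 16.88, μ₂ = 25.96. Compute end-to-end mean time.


Each node sees arrival rate λ = 7.55/hr (tandem ⇒ throughput preserved).
W₁ = 1/(μ₁−λ) = 1/(16.88−7.55) = 0.10718 hr
W₂ = 1/(μ₂−λ) = 1/(25.96−7.55) = 0.05432 hr
W_total = W₁ + W₂ = 0.10718 + 0.05432 = 0.16150 hr

Final: 0.16150 hr


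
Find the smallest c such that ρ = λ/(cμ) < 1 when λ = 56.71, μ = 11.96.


Stability requires cμ > λ ⇔ c > λ/μ.
λ/μ = 56.71/11.96 = 4.7416
Minimum integer c = ⌊4.7416⌋ + 1 = 5
Check: 5·11.96 = 59.80 > 56.71, while 4·11.96 = 47.84 ≤ 56.71

Final: 5 servers


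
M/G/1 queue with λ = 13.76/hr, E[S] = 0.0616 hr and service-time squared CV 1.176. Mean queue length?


ρ = λ·E[S] = 13.76·0.0616 = 0.8476
Lq = ρ²(1+C_s²)/(2(1−ρ)) = 0.7185·(1+1.176)/(2·0.1524)
= 0.7185·2.1760/0.3048 = 5.12965

Final: 5.12965


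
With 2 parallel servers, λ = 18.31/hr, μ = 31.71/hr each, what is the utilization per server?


ρ = λ/(cμ) = 18.31/(2·31.71) = 18.31/63.42 = 0.2887

Final: 0.2887


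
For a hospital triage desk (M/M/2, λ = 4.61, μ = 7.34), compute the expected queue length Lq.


a = λ/μ = 0.6281; ρ = a/2 = 0.3140
P₀ = 0.522032
Lq = P₀·a^c·ρ / (c!·(1−ρ)²) = 0.522032·0.39447·0.3140/(2·0.47055)
= 0.06871

Final: 0.06871


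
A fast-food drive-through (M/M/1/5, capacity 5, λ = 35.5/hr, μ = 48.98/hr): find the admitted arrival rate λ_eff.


ρ = 0.7248; P_K = (1−ρ)ρ^5/(1−ρ^6) = 0.064378
λ_eff = λ(1 − P_K) = 35.5·(1 − 0.064378) = 35.5·0.935622 = 33.2146 /hr

Final: 33.2146 /hr


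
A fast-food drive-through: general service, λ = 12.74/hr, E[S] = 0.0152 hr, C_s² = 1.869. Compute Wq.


ρ = λ·E[S] = 12.74·0.0152 = 0.1936
E[S²] = E[S]²(1+C_s²) = 0.0152²·(1+1.869) = 0.0006629
Wq = λ·E[S²]/(2(1−ρ)) = 12.74·0.0006629/(2·0.8064) = 0.005236 hr

Final: 0.005236 hr


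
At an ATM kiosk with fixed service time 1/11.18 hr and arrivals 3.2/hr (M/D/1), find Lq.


ρ = 3.2/11.18 = 0.2862
M/D/1: Lq = ρ²/(2(1−ρ)) = 0.08192/(2·0.7138) = 0.05739

Final: 0.05739


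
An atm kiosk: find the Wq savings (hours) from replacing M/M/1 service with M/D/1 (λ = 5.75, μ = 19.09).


ρ = 5.75/19.09 = 0.3012
Wq(M/M/1) = ρ/(μ−λ) = 0.3012/13.34 = 0.02258 hr
Wq(M/D/1) = ρ/(2(μ−λ)) = 0.01129 hr
Savings = 0.02258 − 0.01129 = 0.01129 hr

Final: 0.01129 hr


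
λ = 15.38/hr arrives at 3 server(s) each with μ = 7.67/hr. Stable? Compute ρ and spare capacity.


Total capacity cμ = 3·7.67 = 23.01/hr
ρ = λ/(cμ) = 15.38/23.01 = 0.6684
Stable ⇔ ρ < 1: YES
Spare capacity = cμ − λ = 23.01 − 15.38 = 7.63/hr

Final: ρ = 0.6684; stable; margin = 7.63/hr


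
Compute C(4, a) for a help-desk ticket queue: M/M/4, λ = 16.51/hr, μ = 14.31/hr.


a = λ/μ = 1.1537; ρ = a/4 = 0.2884
P₀ = 0.314564 (from M/M/c formula)
C(c,a) = [a^c/(c!(1−ρ))]·P₀ = [1.77186/(24·0.7116)]·0.314564
= 0.10375·0.314564 = 0.032637

Final: 0.032637


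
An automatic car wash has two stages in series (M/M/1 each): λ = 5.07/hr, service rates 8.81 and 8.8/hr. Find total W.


Each node sees arrival rate λ = 5.07/hr (tandem ⇒ throughput preserved).
W₁ = 1/(μ₁−λ) = 1/(8.81−5.07) = 0.26738 hr
W₂ = 1/(μ₂−λ) = 1/(8.8−5.07) = 0.26810 hr
W_total = W₁ + W₂ = 0.26738 + 0.26810 = 0.53548 hr

Final: 0.53548 hr


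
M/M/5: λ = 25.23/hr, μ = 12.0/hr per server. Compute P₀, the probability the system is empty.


a = λ/μ = 25.23/12.0 = 2.1025; ρ = a/c = 0.4205
Σ_{k=0}^{4} a^k/k! (terms k=0..4) = 1.00000 + 2.10250 + 2.21025 + 1.54902 + 0.81420 = 7.67598
Tail: a^5/(5!(1−ρ)) = 41.08469/(120·0.5795) = 0.59081
P₀ = 1/(7.67598 + 0.59081) = 1/8.26678 = 0.120966

Final: 0.120966


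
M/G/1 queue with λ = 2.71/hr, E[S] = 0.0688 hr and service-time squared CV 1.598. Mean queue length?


ρ = λ·E[S] = 2.71·0.0688 = 0.1864
Lq = ρ²(1+C_s²)/(2(1−ρ)) = 0.03476·(1+1.598)/(2·0.8136)
= 0.03476·2.5980/1.6271 = 0.05551

Final: 0.05551


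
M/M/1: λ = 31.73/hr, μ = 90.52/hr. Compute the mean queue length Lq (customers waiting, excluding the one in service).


ρ = 31.73/90.52 = 0.3505
Lq = ρ²/(1−ρ) = 0.1229/0.6495 = 0.1892

Final: 0.1892


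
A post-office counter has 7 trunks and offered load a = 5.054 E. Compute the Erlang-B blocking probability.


B(c,a) = (a^c/c!) / Σ_{k=0}^{c} a^k/k!
a^7/7! = 16.711527
Σ terms (k=0..7): 1.00000 + 5.05400 + 12.77146 + 21.51565 + 27.18502 + 27.47862 + 23.14616 + 16.71153 = 134.862438
B = 16.711527/134.862438 = 0.123915

Final: 0.123915


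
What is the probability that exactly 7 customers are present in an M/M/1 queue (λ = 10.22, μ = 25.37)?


ρ = 10.22/25.37 = 0.4028
P_n = (1−ρ)·ρ^n = (1 − 0.4028)·0.4028^7 = 0.5972·0.001722 = 0.001028

Final: 0.001028


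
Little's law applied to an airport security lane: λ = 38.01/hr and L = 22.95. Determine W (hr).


W = L/λ = 22.95/38.01 = 0.6038 hr

Final: 0.6038 hr


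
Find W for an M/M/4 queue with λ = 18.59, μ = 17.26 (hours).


a = 1.0771; ρ = 0.2693; P₀ = 0.339898
Lq = P₀·a^c·ρ/(c!(1−ρ)²) = 0.009611
Wq = Lq/λ = 0.009611/18.59 = 0.0005170 hr
W = Wq + 1/μ = 0.0005170 + 0.05794 = 0.05845 hr

Final: 0.05845 hr


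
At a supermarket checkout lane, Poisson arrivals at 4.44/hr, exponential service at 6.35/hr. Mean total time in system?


W = 1/(μ−λ) = 1/(6.35 − 4.44) = 1/1.91 = 0.5236 hr

Final: 0.5236 hr


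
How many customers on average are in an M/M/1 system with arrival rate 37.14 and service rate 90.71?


ρ = λ/μ = 37.14/90.71 = 0.4094
L = ρ/(1−ρ) = 0.4094/(1 − 0.4094) = 0.4094/0.5906 = 0.6933

Final: 0.6933


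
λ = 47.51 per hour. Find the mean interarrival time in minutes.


Mean interarrival time = 1/λ = 1/47.51 hour = 0.02105 hour
In minutes: 0.02105 × 60 = 1.2629 min

Final: 1.2629 min


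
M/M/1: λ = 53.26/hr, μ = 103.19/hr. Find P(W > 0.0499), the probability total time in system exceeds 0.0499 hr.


W ~ Exponential(μ−λ) for M/M/1.
μ − λ = 103.19 − 53.26 = 49.9300
P(W > t) = e^{−(μ−λ)t} = e^{−2.4915} = 0.082785

Final: 0.082785


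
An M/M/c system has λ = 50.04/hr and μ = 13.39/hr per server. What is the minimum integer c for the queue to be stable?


Stability requires cμ > λ ⇔ c > λ/μ.
λ/μ = 50.04/13.39 = 3.7371
Minimum integer c = ⌊3.7371⌋ + 1 = 4
Check: 4·13.39 = 53.56 > 50.04, while 3·13.39 = 40.17 ≤ 50.04

Final: 4 servers


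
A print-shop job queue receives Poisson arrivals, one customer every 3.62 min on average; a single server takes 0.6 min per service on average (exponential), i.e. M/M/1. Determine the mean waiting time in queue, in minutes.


λ = 60/3.62 = 16.5746 /hr
μ = 60/0.6 = 100.0000 /hr
ρ = λ/μ = 16.5746/100.0000 = 0.1657
Wq = ρ/(μ−λ) = 0.1657/(100.0000−16.5746) = 0.001987 hr
In minutes: 0.001987·60 = 0.1192 min

Final: 0.1192 min


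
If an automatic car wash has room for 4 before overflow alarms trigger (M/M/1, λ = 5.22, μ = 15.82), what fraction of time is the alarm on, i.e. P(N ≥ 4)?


ρ = 5.22/15.82 = 0.3300
P(N ≥ n) = ρ^n = 0.3300^4 = 0.011854

Final: 0.011854


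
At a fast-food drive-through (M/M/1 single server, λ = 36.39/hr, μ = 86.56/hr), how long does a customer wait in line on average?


ρ = 36.39/86.56 = 0.4204
Wq = ρ/(μ−λ) = 0.4204/(86.56 − 36.39) = 0.4204/50.17 = 0.008380 hr

Final: 0.008380 hr


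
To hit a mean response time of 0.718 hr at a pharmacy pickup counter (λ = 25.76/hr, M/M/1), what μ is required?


W = 1/(μ−λ) ⇒ μ − λ = 1/W = 1/0.718 = 1.3928
μ = λ + 1/W = 25.76 + 1.3928 = 27.1528 per hr

Final: 27.1528 /hr


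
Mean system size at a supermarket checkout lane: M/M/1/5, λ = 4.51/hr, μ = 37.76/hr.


ρ = 4.51/37.76 = 0.1194
L = ρ[1 − (K+1)ρ^K + Kρ^(K+1)] / [(1−ρ)(1−ρ^(K+1))]
Numerator: 0.1194·(1 − 6·0.00002431 + 5·0.000002903) = 0.119423
Denominator: (0.8806)·(0.999997) = 0.880559
L = 0.119423/0.880559 = 0.1356

Final: 0.1356


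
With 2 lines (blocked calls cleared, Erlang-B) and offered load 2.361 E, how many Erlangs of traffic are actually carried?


B(2,2.361) = 0.453332 (Erlang-B)
Carried load = a(1 − B) = 2.361·(1 − 0.453332) = 2.361·0.546668 = 1.2907 E

Final: 1.2907 Erlangs


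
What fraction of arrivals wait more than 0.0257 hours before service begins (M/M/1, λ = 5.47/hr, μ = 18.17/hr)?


ρ = 5.47/18.17 = 0.3010
P(Wq > t) = ρ·e^{−(μ−λ)t} = 0.3010·e^{−0.3264}
= 0.3010·0.721524 = 0.217212

Final: 0.217212


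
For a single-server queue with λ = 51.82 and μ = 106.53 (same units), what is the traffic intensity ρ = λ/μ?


ρ = λ/μ = 51.82/106.53 = 0.4864

Final: 0.4864


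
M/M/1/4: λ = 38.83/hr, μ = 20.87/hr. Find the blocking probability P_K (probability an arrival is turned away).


ρ = λ/μ = 38.83/20.87 = 1.8606
P_K = (1−ρ)ρ^K/(1−ρ^(K+1)) = (-0.8606·11.983392)/(1 − 22.295885)
= -10.312493/-21.295885 = 0.484248

Final: 0.484248


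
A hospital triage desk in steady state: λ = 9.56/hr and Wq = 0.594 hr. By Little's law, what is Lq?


Lq = λWq = 9.56·0.594 = 5.6786

Final: 5.6786


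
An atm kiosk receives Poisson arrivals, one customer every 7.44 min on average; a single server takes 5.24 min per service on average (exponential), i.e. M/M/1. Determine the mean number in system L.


λ = 60/7.44 = 8.0645 /hr
μ = 60/5.24 = 11.4504 /hr
ρ = λ/μ = 8.0645/11.4504 = 0.7043
L = ρ/(1−ρ) = 0.7043/0.2957 = 2.3818

Final: 2.3818


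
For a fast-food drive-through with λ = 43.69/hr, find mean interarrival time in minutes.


Mean interarrival time = 1/λ = 1/43.69 hour = 0.02289 hour
In minutes: 0.02289 × 60 = 1.3733 min

Final: 1.3733 min


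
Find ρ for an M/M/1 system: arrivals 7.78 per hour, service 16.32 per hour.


ρ = λ/μ = 7.78/16.32 = 0.4767

Final: 0.4767


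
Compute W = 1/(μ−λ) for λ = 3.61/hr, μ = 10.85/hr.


W = 1/(μ−λ) = 1/(10.85 − 3.61) = 1/7.24 = 0.1381 hr

Final: 0.1381 hr


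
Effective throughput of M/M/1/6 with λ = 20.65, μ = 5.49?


ρ = 3.7614; P_K = (1−ρ)ρ^6/(1−ρ^7) = 0.734209
λ_eff = λ(1 − P_K) = 20.65·(1 − 0.734209) = 20.65·0.265791 = 5.4886 /hr

Final: 5.4886 /hr


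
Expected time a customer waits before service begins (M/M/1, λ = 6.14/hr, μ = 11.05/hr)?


ρ = 6.14/11.05 = 0.5557
Wq = ρ/(μ−λ) = 0.5557/(11.05 − 6.14) = 0.5557/4.91 = 0.1132 hr

Final: 0.1132 hr


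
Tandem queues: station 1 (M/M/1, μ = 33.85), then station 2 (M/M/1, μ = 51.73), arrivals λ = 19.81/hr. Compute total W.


Each node sees arrival rate λ = 19.81/hr (tandem ⇒ throughput preserved).
W₁ = 1/(μ₁−λ) = 1/(33.85−19.81) = 0.07123 hr
W₂ = 1/(μ₂−λ) = 1/(51.73−19.81) = 0.03133 hr
W_total = W₁ + W₂ = 0.07123 + 0.03133 = 0.10255 hr

Final: 0.10255 hr


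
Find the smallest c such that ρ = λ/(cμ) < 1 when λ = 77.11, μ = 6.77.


Stability requires cμ > λ ⇔ c > λ/μ.
λ/μ = 77.11/6.77 = 11.3900
Minimum integer c = ⌊11.3900⌋ + 1 = 12
Check: 12·6.77 = 81.24 > 77.11, while 11·6.77 = 74.47 ≤ 77.11

Final: 12 servers


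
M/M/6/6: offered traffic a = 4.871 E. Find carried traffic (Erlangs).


B(6,4.871) = 0.182135 (Erlang-B)
Carried load = a(1 − B) = 4.871·(1 − 0.182135) = 4.871·0.817865 = 3.9838 E

Final: 3.9838 Erlangs


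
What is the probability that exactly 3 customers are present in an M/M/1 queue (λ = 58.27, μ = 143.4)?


ρ = 58.27/143.4 = 0.4063
P_n = (1−ρ)·ρ^n = (1 − 0.4063)·0.4063^3 = 0.5937·0.067095 = 0.039831

Final: 0.039831


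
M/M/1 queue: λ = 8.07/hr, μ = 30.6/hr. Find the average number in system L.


ρ = λ/μ = 8.07/30.6 = 0.2637
L = ρ/(1−ρ) = 0.2637/(1 − 0.2637) = 0.2637/0.7363 = 0.3582

Final: 0.3582


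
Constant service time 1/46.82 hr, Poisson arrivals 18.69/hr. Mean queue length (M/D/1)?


ρ = 18.69/46.82 = 0.3992
M/D/1: Lq = ρ²/(2(1−ρ)) = 0.1594/(2·0.6008) = 0.13261

Final: 0.13261


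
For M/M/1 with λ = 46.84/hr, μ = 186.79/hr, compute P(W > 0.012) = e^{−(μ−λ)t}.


W ~ Exponential(μ−λ) for M/M/1.
μ − λ = 186.79 − 46.84 = 139.9500
P(W > t) = e^{−(μ−λ)t} = e^{−1.6794} = 0.186486

Final: 0.186486


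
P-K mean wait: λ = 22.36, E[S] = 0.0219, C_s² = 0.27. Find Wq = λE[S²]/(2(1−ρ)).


ρ = λ·E[S] = 22.36·0.0219 = 0.4897
E[S²] = E[S]²(1+C_s²) = 0.0219²·(1+0.27) = 0.0006091
Wq = λ·E[S²]/(2(1−ρ)) = 22.36·0.0006091/(2·0.5103) = 0.01334 hr

Final: 0.01334 hr


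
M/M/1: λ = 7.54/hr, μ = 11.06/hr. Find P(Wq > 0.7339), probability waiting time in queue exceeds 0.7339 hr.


ρ = 7.54/11.06 = 0.6817
P(Wq > t) = ρ·e^{−(μ−λ)t} = 0.6817·e^{−2.5833}
= 0.6817·0.075522 = 0.051486

Final: 0.051486


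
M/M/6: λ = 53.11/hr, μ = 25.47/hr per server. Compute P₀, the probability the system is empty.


a = λ/μ = 53.11/25.47 = 2.0852; ρ = a/c = 0.3475
Σ_{k=0}^{5} a^k/k! (terms k=0..5) = 1.00000 + 2.08520 + 2.17403 + 1.51109 + 0.78773 + 0.32852 = 7.88656
Tail: a^6/(6!(1−ρ)) = 82.20233/(720·0.6525) = 0.17498
P₀ = 1/(7.88656 + 0.17498) = 1/8.06154 = 0.124046

Final: 0.124046


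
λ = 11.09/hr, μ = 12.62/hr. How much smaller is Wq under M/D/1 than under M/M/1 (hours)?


ρ = 11.09/12.62 = 0.8788
Wq(M/M/1) = ρ/(μ−λ) = 0.8788/1.53 = 0.57436 hr
Wq(M/D/1) = ρ/(2(μ−λ)) = 0.28718 hr
Savings = 0.57436 − 0.28718 = 0.28718 hr

Final: 0.28718 hr


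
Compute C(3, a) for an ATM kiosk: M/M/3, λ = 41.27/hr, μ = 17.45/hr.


a = λ/μ = 2.3650; ρ = a/3 = 0.7883
P₀ = 0.060318 (from M/M/c formula)
C(c,a) = [a^c/(c!(1−ρ))]·P₀ = [13.22870/(6·0.2117)]·0.060318
= 10.41700·0.060318 = 0.628334

Final: 0.628334


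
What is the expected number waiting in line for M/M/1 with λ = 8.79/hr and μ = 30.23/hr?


ρ = 8.79/30.23 = 0.2908
Lq = ρ²/(1−ρ) = 0.08455/0.7092 = 0.1192

Final: 0.1192


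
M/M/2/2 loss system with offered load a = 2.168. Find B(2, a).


B(c,a) = (a^c/c!) / Σ_{k=0}^{c} a^k/k!
a^2/2! = 2.350112
Σ terms (k=0..2): 1.00000 + 2.16800 + 2.35011 = 5.518112
B = 2.350112/5.518112 = 0.425891

Final: 0.425891


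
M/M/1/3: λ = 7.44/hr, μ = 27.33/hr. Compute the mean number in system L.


ρ = 7.44/27.33 = 0.2722
L = ρ[1 − (K+1)ρ^K + Kρ^(K+1)] / [(1−ρ)(1−ρ^(K+1))]
Numerator: 0.2722·(1 − 4·0.020174 + 3·0.005492) = 0.254745
Denominator: (0.7278)·(0.994508) = 0.723775
L = 0.254745/0.723775 = 0.3520

Final: 0.3520


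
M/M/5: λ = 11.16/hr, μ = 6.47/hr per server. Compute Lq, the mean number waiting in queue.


a = λ/μ = 1.7249; ρ = a/5 = 0.3450
P₀ = 0.177592
Lq = P₀·a^c·ρ / (c!·(1−ρ)²) = 0.177592·15.26861·0.3450/(120·0.42906)
= 0.01817

Final: 0.01817


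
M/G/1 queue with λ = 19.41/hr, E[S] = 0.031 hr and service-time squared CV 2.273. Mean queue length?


ρ = λ·E[S] = 19.41·0.031 = 0.6017
Lq = ρ²(1+C_s²)/(2(1−ρ)) = 0.3621·(1+2.273)/(2·0.3983)
= 0.3621·3.2730/0.7966 = 1.48762

Final: 1.48762


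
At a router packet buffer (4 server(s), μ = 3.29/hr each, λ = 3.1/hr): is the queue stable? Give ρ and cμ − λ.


Total capacity cμ = 4·3.29 = 13.16/hr
ρ = λ/(cμ) = 3.1/13.16 = 0.2356
Stable ⇔ ρ < 1: YES
Spare capacity = cμ − λ = 13.16 − 3.1 = 10.06/hr

Final: ρ = 0.2356; stable; margin = 10.06/hr


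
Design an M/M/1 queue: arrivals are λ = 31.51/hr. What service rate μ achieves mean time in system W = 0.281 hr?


W = 1/(μ−λ) ⇒ μ − λ = 1/W = 1/0.281 = 3.5587
μ = λ + 1/W = 31.51 + 3.5587 = 35.0687 per hr

Final: 35.0687 /hr


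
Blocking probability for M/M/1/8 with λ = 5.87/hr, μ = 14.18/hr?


ρ = λ/μ = 5.87/14.18 = 0.4140
P_K = (1−ρ)ρ^K/(1−ρ^(K+1)) = (0.5860·0.0008624)/(1 − 0.0003570)
= 0.0005054/0.999643 = 0.0005056

Final: 0.0005056


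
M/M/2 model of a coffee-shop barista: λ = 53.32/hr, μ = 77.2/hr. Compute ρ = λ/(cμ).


ρ = λ/(cμ) = 53.32/(2·77.2) = 53.32/154.40 = 0.3453

Final: 0.3453


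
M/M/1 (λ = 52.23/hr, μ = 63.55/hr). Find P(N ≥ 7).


ρ = 52.23/63.55 = 0.8219
P(N ≥ n) = ρ^n = 0.8219^7 = 0.253298

Final: 0.253298


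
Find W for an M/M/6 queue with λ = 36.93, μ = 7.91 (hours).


a = 4.6688; ρ = 0.7781; P₀ = 0.007318
Lq = P₀·a^c·ρ/(c!(1−ρ)²) = 1.66398
Wq = Lq/λ = 1.66398/36.93 = 0.04506 hr
W = Wq + 1/μ = 0.04506 + 0.12642 = 0.17148 hr

Final: 0.17148 hr


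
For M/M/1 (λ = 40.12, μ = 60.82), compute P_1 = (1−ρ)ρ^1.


ρ = 40.12/60.82 = 0.6597
P_n = (1−ρ)·ρ^n = (1 − 0.6597)·0.6597^1 = 0.3403·0.659651 = 0.224511

Final: 0.224511


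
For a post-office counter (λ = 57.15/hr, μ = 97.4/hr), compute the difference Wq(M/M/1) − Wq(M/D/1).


ρ = 57.15/97.4 = 0.5868
Wq(M/M/1) = ρ/(μ−λ) = 0.5868/40.25 = 0.01458 hr
Wq(M/D/1) = ρ/(2(μ−λ)) = 0.007289 hr
Savings = 0.01458 − 0.007289 = 0.007289 hr

Final: 0.007289 hr


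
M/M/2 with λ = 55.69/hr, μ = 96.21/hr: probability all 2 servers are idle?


a = λ/μ = 55.69/96.21 = 0.5788; ρ = a/c = 0.2894
Σ_{k=0}^{1} a^k/k! (terms k=0..1) = 1.00000 + 0.57884 = 1.57884
Tail: a^2/(2!(1−ρ)) = 0.33505/(2·0.7106) = 0.23576
P₀ = 1/(1.57884 + 0.23576) = 1/1.81460 = 0.551086

Final: 0.551086


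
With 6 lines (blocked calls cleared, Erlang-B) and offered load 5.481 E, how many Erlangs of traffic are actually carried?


B(6,5.481) = 0.227629 (Erlang-B)
Carried load = a(1 − B) = 5.481·(1 − 0.227629) = 5.481·0.772371 = 4.2334 E

Final: 4.2334 Erlangs


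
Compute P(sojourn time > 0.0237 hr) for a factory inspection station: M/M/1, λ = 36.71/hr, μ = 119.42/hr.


W ~ Exponential(μ−λ) for M/M/1.
μ − λ = 119.42 − 36.71 = 82.7100
P(W > t) = e^{−(μ−λ)t} = e^{−1.9602} = 0.140826

Final: 0.140826


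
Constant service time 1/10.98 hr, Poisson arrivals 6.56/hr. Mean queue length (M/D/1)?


ρ = 6.56/10.98 = 0.5974
M/D/1: Lq = ρ²/(2(1−ρ)) = 0.3569/(2·0.4026) = 0.44336

Final: 0.44336


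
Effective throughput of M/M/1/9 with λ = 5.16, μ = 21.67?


ρ = 0.2381; P_K = (1−ρ)ρ^9/(1−ρ^10) = 0.000001875
λ_eff = λ(1 − P_K) = 5.16·(1 − 0.000001875) = 5.16·0.999998 = 5.1600 /hr

Final: 5.1600 /hr


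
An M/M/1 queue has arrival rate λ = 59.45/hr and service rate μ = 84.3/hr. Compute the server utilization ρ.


ρ = λ/μ = 59.45/84.3 = 0.7052

Final: 0.7052


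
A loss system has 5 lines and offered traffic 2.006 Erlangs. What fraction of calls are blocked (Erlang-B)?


B(c,a) = (a^c/c!) / Σ_{k=0}^{c} a^k/k!
a^5/5! = 0.270691
Σ terms (k=0..5): 1.00000 + 2.00600 + 2.01202 + 1.34537 + 0.67470 + 0.27069 = 7.308781
B = 0.270691/7.308781 = 0.037036

Final: 0.037036


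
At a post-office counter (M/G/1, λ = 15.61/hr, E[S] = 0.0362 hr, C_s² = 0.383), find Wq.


ρ = λ·E[S] = 15.61·0.0362 = 0.5651
E[S²] = E[S]²(1+C_s²) = 0.0362²·(1+0.383) = 0.001812
Wq = λ·E[S²]/(2(1−ρ)) = 15.61·0.001812/(2·0.4349) = 0.03252 hr

Final: 0.03252 hr


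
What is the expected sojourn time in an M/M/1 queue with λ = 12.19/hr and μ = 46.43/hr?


W = 1/(μ−λ) = 1/(46.43 − 12.19) = 1/34.24 = 0.02921 hr

Final: 0.02921 hr


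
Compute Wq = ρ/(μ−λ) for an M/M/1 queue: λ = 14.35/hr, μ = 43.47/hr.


ρ = 14.35/43.47 = 0.3301
Wq = ρ/(μ−λ) = 0.3301/(43.47 − 14.35) = 0.3301/29.12 = 0.01134 hr

Final: 0.01134 hr


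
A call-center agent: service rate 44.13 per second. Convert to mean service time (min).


Mean service time = 1/μ = 1/44.13 second = 0.02266 second
In minutes: 0.02266 × 0.0166667 = 0.0003777 min

Final: 0.0003777 min


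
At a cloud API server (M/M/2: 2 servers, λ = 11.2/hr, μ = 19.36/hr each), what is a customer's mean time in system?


a = 0.5785; ρ = 0.2893; P₀ = 0.551282
Lq = P₀·a^c·ρ/(c!(1−ρ)²) = 0.05282
Wq = Lq/λ = 0.05282/11.2 = 0.004716 hr
W = Wq + 1/μ = 0.004716 + 0.05165 = 0.05637 hr

Final: 0.05637 hr


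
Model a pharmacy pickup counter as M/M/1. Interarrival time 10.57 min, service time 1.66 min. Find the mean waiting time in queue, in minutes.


λ = 60/10.57 = 5.6764 /hr
μ = 60/1.66 = 36.1446 /hr
ρ = λ/μ = 5.6764/36.1446 = 0.1570
Wq = ρ/(μ−λ) = 0.1570/(36.1446−5.6764) = 0.005155 hr
In minutes: 0.005155·60 = 0.3093 min

Final: 0.3093 min


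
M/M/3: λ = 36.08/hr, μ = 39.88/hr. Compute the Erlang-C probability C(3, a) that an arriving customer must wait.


a = λ/μ = 0.9047; ρ = a/3 = 0.3016
P₀ = 0.401497 (from M/M/c formula)
C(c,a) = [a^c/(c!(1−ρ))]·P₀ = [0.74052/(6·0.6984)]·0.401497
= 0.17671·0.401497 = 0.070949

Final: 0.070949


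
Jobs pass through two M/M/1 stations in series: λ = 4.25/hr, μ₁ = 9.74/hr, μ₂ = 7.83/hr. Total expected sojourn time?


Each node sees arrival rate λ = 4.25/hr (tandem ⇒ throughput preserved).
W₁ = 1/(μ₁−λ) = 1/(9.74−4.25) = 0.18215 hr
W₂ = 1/(μ₂−λ) = 1/(7.83−4.25) = 0.27933 hr
W_total = W₁ + W₂ = 0.18215 + 0.27933 = 0.46148 hr

Final: 0.46148 hr


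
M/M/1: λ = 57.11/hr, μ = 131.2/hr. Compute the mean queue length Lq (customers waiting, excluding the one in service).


ρ = 57.11/131.2 = 0.4353
Lq = ρ²/(1−ρ) = 0.1895/0.5647 = 0.3355

Final: 0.3355


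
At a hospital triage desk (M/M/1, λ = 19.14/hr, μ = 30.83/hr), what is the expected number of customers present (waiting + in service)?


ρ = λ/μ = 19.14/30.83 = 0.6208
L = ρ/(1−ρ) = 0.6208/(1 − 0.6208) = 0.6208/0.3792 = 1.6373

Final: 1.6373


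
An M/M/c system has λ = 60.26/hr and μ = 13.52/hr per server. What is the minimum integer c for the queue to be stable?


Stability requires cμ > λ ⇔ c > λ/μ.
λ/μ = 60.26/13.52 = 4.4571
Minimum integer c = ⌊4.4571⌋ + 1 = 5
Check: 5·13.52 = 67.60 > 60.26, while 4·13.52 = 54.08 ≤ 60.26

Final: 5 servers


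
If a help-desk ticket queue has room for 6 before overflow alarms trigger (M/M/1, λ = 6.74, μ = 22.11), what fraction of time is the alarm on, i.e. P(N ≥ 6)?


ρ = 6.74/22.11 = 0.3048
P(N ≥ n) = ρ^n = 0.3048^6 = 0.0008025

Final: 0.0008025


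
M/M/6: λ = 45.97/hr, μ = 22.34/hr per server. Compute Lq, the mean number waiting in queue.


a = λ/μ = 2.0577; ρ = a/6 = 0.3430
P₀ = 0.127517
Lq = P₀·a^c·ρ / (c!·(1−ρ)²) = 0.127517·75.91857·0.3430/(720·0.43171)
= 0.01068

Final: 0.01068


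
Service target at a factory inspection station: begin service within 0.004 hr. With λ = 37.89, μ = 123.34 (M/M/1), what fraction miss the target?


ρ = 37.89/123.34 = 0.3072
P(Wq > t) = ρ·e^{−(μ−λ)t} = 0.3072·e^{−0.3418}
= 0.3072·0.710490 = 0.218262

Final: 0.218262


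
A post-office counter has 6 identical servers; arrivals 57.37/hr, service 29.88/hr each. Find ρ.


ρ = λ/(cμ) = 57.37/(6·29.88) = 57.37/179.28 = 0.3200

Final: 0.3200


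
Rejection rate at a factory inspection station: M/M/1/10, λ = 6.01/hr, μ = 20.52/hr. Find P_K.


ρ = λ/μ = 6.01/20.52 = 0.2929
P_K = (1−ρ)ρ^K/(1−ρ^(K+1)) = (0.7071·0.000004645)/(1 − 0.000001360)
= 0.000003284/0.999999 = 0.000003284

Final: 0.000003284


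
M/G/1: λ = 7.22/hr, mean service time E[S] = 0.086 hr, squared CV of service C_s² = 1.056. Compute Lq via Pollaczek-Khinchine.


ρ = λ·E[S] = 7.22·0.086 = 0.6209
Lq = ρ²(1+C_s²)/(2(1−ρ)) = 0.3855·(1+1.056)/(2·0.3791)
= 0.3855·2.0560/0.7582 = 1.04552

Final: 1.04552


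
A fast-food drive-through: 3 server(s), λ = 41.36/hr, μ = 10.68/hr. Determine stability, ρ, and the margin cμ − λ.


Total capacity cμ = 3·10.68 = 32.04/hr
ρ = λ/(cμ) = 41.36/32.04 = 1.2909
Stable ⇔ ρ < 1: NO
Spare capacity = cμ − λ = 32.04 − 41.36 = -9.32/hr

Final: ρ = 1.2909; unstable; margin = -9.32/hr


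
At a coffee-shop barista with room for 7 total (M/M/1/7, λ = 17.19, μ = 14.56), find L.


ρ = 17.19/14.56 = 1.1806
L = ρ[1 − (K+1)ρ^K + Kρ^(K+1)] / [(1−ρ)(1−ρ^(K+1))]
Numerator: 1.1806·(1 − 8·3.197433 + 7·3.774992) = 2.178827
Denominator: (-0.1806)·(-2.774992) = 0.501252
L = 2.178827/0.501252 = 4.3468

Final: 4.3468


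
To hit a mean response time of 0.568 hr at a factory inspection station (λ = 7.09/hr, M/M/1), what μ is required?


W = 1/(μ−λ) ⇒ μ − λ = 1/W = 1/0.568 = 1.7606
μ = λ + 1/W = 7.09 + 1.7606 = 8.8506 per hr

Final: 8.8506 /hr


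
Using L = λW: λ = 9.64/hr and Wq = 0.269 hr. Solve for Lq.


Lq = λWq = 9.64·0.269 = 2.5932

Final: 2.5932


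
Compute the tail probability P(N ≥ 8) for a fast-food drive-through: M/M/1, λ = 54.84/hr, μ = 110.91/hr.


ρ = 54.84/110.91 = 0.4945
P(N ≥ n) = ρ^n = 0.4945^8 = 0.003573

Final: 0.003573


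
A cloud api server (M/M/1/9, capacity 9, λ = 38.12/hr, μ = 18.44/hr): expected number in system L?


ρ = 38.12/18.44 = 2.0672
L = ρ[1 − (K+1)ρ^K + Kρ^(K+1)] / [(1−ρ)(1−ρ^(K+1))]
Numerator: 2.0672·(1 − 10·689.489691 + 9·1425.344199) = 12267.447802
Denominator: (-1.0672)·(-1424.344199) = 1520.124394
L = 12267.447802/1520.124394 = 8.0700

Final: 8.0700


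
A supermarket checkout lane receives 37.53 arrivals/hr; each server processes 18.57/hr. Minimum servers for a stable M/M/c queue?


Stability requires cμ > λ ⇔ c > λ/μ.
λ/μ = 37.53/18.57 = 2.0210
Minimum integer c = ⌊2.0210⌋ + 1 = 3
Check: 3·18.57 = 55.71 > 37.53, while 2·18.57 = 37.14 ≤ 37.53

Final: 3 servers


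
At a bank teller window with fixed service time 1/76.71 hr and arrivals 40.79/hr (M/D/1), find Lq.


ρ = 40.79/76.71 = 0.5317
M/D/1: Lq = ρ²/(2(1−ρ)) = 0.2828/(2·0.4683) = 0.30192

Final: 0.30192


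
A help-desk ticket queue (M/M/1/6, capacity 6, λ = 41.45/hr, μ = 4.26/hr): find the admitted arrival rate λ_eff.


ρ = 9.7300; P_K = (1−ρ)ρ^6/(1−ρ^7) = 0.897226
λ_eff = λ(1 − P_K) = 41.45·(1 − 0.897226) = 41.45·0.102774 = 4.2600 /hr

Final: 4.2600 /hr


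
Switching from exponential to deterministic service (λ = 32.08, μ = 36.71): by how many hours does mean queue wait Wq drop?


ρ = 32.08/36.71 = 0.8739
Wq(M/M/1) = ρ/(μ−λ) = 0.8739/4.63 = 0.18874 hr
Wq(M/D/1) = ρ/(2(μ−λ)) = 0.09437 hr
Savings = 0.18874 − 0.09437 = 0.09437 hr

Final: 0.09437 hr


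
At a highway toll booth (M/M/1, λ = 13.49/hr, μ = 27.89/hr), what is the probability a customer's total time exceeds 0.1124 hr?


W ~ Exponential(μ−λ) for M/M/1.
μ − λ = 27.89 − 13.49 = 14.4000
P(W > t) = e^{−(μ−λ)t} = e^{−1.6186} = 0.198184

Final: 0.198184


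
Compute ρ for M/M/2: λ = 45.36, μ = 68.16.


ρ = λ/(cμ) = 45.36/(2·68.16) = 45.36/136.32 = 0.3327

Final: 0.3327


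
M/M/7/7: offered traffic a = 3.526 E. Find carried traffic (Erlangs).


B(7,3.526) = 0.040686 (Erlang-B)
Carried load = a(1 − B) = 3.526·(1 − 0.040686) = 3.526·0.959314 = 3.3825 E

Final: 3.3825 Erlangs


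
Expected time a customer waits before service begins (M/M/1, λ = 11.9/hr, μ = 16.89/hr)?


ρ = 11.9/16.89 = 0.7046
Wq = ρ/(μ−λ) = 0.7046/(16.89 − 11.9) = 0.7046/4.99 = 0.1412 hr

Final: 0.1412 hr


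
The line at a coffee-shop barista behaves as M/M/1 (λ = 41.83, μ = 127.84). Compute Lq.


ρ = 41.83/127.84 = 0.3272
Lq = ρ²/(1−ρ) = 0.1071/0.6728 = 0.1591

Final: 0.1591


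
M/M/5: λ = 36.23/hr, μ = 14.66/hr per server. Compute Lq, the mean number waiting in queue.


a = λ/μ = 2.4714; ρ = a/5 = 0.4943
P₀ = 0.082548
Lq = P₀·a^c·ρ / (c!·(1−ρ)²) = 0.082548·92.18745·0.4943/(120·0.25576)
= 0.12255

Final: 0.12255


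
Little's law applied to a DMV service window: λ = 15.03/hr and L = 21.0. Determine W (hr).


W = L/λ = 21.0/15.03 = 1.3972 hr

Final: 1.3972 hr


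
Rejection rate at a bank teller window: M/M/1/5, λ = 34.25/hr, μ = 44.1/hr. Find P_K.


ρ = λ/μ = 34.25/44.1 = 0.7766
P_K = (1−ρ)ρ^K/(1−ρ^(K+1)) = (0.2234·0.282560)/(1 − 0.219448)
= 0.063111/0.780552 = 0.080855

Final: 0.080855


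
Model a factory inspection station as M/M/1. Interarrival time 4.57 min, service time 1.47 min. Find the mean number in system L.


λ = 60/4.57 = 13.1291 /hr
μ = 60/1.47 = 40.8163 /hr
ρ = λ/μ = 13.1291/40.8163 = 0.3217
L = ρ/(1−ρ) = 0.3217/0.6783 = 0.4742

Final: 0.4742


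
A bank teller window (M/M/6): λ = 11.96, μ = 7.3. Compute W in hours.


a = 1.6384; ρ = 0.2731; P₀ = 0.194215
Lq = P₀·a^c·ρ/(c!(1−ρ)²) = 0.002696
Wq = Lq/λ = 0.002696/11.96 = 0.0002254 hr
W = Wq + 1/μ = 0.0002254 + 0.13699 = 0.13721 hr

Final: 0.13721 hr


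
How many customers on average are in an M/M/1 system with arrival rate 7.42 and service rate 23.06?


ρ = λ/μ = 7.42/23.06 = 0.3218
L = ρ/(1−ρ) = 0.3218/(1 − 0.3218) = 0.3218/0.6782 = 0.4744

Final: 0.4744


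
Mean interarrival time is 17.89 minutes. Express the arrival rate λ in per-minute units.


λ = 1/(interarrival time) in consistent units.
1 minute = 1 min, so λ = 1/17.89 = 0.05590 per minute

Final: 0.05590 /min


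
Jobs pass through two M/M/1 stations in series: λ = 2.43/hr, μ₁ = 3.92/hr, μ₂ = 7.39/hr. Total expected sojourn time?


Each node sees arrival rate λ = 2.43/hr (tandem ⇒ throughput preserved).
W₁ = 1/(μ₁−λ) = 1/(3.92−2.43) = 0.67114 hr
W₂ = 1/(μ₂−λ) = 1/(7.39−2.43) = 0.20161 hr
W_total = W₁ + W₂ = 0.67114 + 0.20161 = 0.87275 hr

Final: 0.87275 hr


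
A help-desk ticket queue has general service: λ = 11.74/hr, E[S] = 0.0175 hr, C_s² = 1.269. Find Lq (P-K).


ρ = λ·E[S] = 11.74·0.0175 = 0.2055
Lq = ρ²(1+C_s²)/(2(1−ρ)) = 0.04221·(1+1.269)/(2·0.7945)
= 0.04221·2.2690/1.5891 = 0.06027

Final: 0.06027


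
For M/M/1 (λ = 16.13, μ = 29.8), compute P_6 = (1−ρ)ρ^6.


ρ = 16.13/29.8 = 0.5413
P_n = (1−ρ)·ρ^n = (1 − 0.5413)·0.5413^6 = 0.4587·0.025148 = 0.011536

Final: 0.011536


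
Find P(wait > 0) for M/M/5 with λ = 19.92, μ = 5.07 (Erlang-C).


a = λ/μ = 3.9290; ρ = a/5 = 0.7858
P₀ = 0.014470 (from M/M/c formula)
C(c,a) = [a^c/(c!(1−ρ))]·P₀ = [936.28243/(120·0.2142)]·0.014470
= 36.42535·0.014470 = 0.527058

Final: 0.527058


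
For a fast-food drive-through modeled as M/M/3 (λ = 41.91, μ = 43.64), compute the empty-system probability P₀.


a = λ/μ = 41.91/43.64 = 0.9604; ρ = a/c = 0.3201
Σ_{k=0}^{2} a^k/k! (terms k=0..2) = 1.00000 + 0.96036 + 0.46114 = 2.42150
Tail: a^3/(3!(1−ρ)) = 0.88572/(6·0.6799) = 0.21713
P₀ = 1/(2.42150 + 0.21713) = 1/2.63863 = 0.378985

Final: 0.378985


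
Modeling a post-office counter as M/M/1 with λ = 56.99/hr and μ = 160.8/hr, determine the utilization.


ρ = λ/μ = 56.99/160.8 = 0.3544

Final: 0.3544


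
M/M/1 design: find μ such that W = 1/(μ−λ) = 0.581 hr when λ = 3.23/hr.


W = 1/(μ−λ) ⇒ μ − λ = 1/W = 1/0.581 = 1.7212
μ = λ + 1/W = 3.23 + 1.7212 = 4.9512 per hr

Final: 4.9512 /hr


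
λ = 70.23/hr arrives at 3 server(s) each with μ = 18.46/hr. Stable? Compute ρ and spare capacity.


Total capacity cμ = 3·18.46 = 55.38/hr
ρ = λ/(cμ) = 70.23/55.38 = 1.2681
Stable ⇔ ρ < 1: NO
Spare capacity = cμ − λ = 55.38 − 70.23 = -14.85/hr

Final: ρ = 1.2681; unstable; margin = -14.85/hr


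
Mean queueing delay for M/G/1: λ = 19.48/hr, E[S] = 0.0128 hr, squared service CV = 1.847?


ρ = λ·E[S] = 19.48·0.0128 = 0.2493
E[S²] = E[S]²(1+C_s²) = 0.0128²·(1+1.847) = 0.0004665
Wq = λ·E[S²]/(2(1−ρ)) = 19.48·0.0004665/(2·0.7507) = 0.006052 hr

Final: 0.006052 hr


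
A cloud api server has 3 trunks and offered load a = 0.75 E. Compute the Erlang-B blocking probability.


B(c,a) = (a^c/c!) / Σ_{k=0}^{c} a^k/k!
a^3/3! = 0.070312
Σ terms (k=0..3): 1.00000 + 0.75000 + 0.28125 + 0.07031 = 2.101562
B = 0.070312/2.101562 = 0.033457

Final: 0.033457


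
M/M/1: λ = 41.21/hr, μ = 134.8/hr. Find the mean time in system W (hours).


W = 1/(μ−λ) = 1/(134.8 − 41.21) = 1/93.59 = 0.01068 hr

Final: 0.01068 hr


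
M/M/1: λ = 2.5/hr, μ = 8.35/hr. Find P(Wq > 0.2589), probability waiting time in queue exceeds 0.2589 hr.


ρ = 2.5/8.35 = 0.2994
P(Wq > t) = ρ·e^{−(μ−λ)t} = 0.2994·e^{−1.5146}
= 0.2994·0.219904 = 0.065839

Final: 0.065839


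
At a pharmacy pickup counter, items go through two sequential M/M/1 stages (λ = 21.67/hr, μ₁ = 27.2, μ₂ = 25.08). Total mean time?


Each node sees arrival rate λ = 21.67/hr (tandem ⇒ throughput preserved).
W₁ = 1/(μ₁−λ) = 1/(27.2−21.67) = 0.18083 hr
W₂ = 1/(μ₂−λ) = 1/(25.08−21.67) = 0.29326 hr
W_total = W₁ + W₂ = 0.18083 + 0.29326 = 0.47409 hr

Final: 0.47409 hr
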